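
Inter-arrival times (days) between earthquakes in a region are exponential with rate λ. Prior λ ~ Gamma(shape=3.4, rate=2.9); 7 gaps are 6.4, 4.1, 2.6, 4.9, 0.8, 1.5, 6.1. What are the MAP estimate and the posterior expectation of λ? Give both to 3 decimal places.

MAP = 0.321; posterior mean = 0.355

Σ times = 26.4. Posterior: Gamma(shape = 3.4+7 = 10.4, rate = 2.9+26.4 = 29.3).
Mode = (α−1)/β = 9.4/29.3 = 0.321.
Mean = α/β = 10.4/29.3 = 0.355.
The posterior is right-skewed, so the mean exceeds the mode.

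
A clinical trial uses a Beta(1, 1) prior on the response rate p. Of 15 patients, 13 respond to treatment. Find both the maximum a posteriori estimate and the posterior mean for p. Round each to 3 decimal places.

Posterior: Beta(1+13, 1+2) = Beta(14, 3).
Mode = (14−1)/(14+3−2) = 13/15 = 0.867.
Mean = 14/(14+3) = 14/17 = 0.824.

p_MAP = 0.867, E[p|data] = 0.824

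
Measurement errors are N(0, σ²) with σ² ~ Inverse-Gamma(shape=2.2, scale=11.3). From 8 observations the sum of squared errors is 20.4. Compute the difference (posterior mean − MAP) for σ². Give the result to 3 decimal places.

1.149

Posterior: Inverse-Gamma(shape = 2.2+8/2 = 6.2, scale = 11.3+20.4/2 = 21.5).
Mode = β/(α+1) = 21.5/7.2 = 2.986.
Mean = β/(α−1) = 21.5/5.2 = 4.135.
Difference = 4.135 − 2.986 = 1.149.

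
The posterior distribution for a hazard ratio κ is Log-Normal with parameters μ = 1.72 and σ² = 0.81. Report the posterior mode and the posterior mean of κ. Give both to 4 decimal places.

Mode = exp(μ − σ²) = exp(0.91) = 2.4843.
Mean = exp(μ + σ²/2) = exp(2.125) = 8.3729.

MAP: 2.4843. Posterior mean: 8.3729.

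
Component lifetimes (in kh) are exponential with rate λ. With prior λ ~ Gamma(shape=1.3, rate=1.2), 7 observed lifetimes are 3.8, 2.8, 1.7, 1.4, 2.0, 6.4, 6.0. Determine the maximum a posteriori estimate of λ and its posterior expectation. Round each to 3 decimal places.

maximum a posteriori estimate = 0.289, posterior expectation = 0.328

Σ times = 24.1. Posterior: Gamma(shape = 1.3+7 = 8.3, rate = 1.2+24.1 = 25.3).
Mode = (α−1)/β = 7.3/25.3 = 0.289.
Mean = α/β = 8.3/25.3 = 0.328.
Mean > mode: the posterior has a right tail.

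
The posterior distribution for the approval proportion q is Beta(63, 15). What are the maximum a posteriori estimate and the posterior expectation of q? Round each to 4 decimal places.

Mode = (63−1)/(63+15−2) = 62/76 = 0.8158.
Mean = 63/(63+15) = 63/78 = 0.8077.

MAP: 0.8158. Posterior mean: 0.8077.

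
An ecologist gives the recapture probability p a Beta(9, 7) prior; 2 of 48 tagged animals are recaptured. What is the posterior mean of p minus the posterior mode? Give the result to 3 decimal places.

0.011

Posterior: Beta(9+2, 7+46) = Beta(11, 53).
Mode = (11−1)/(11+53−2) = 10/62 = 0.161.
Mean = 11/(11+53) = 11/64 = 0.172.
Difference = 0.172 − 0.161 = 0.011.
The mean is pulled above the mode by the posterior's right skew.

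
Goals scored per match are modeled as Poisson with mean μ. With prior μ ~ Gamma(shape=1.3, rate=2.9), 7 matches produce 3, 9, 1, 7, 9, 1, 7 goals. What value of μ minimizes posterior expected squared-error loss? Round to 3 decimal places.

Σ counts = 37. Posterior: Gamma(shape = 1.3+37 = 38.3, rate = 2.9+7 = 9.9).
Mode = (α−1)/β = 37.3/9.9 = 3.768.
Mean = α/β = 38.3/9.9 = 3.869.
Squared-error loss ⇒ the optimal estimator is the posterior mean.

3.869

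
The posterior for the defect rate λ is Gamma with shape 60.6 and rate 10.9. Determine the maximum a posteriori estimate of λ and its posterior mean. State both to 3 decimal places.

MAP = 5.468, posterior mean = 5.560

Mode = (α−1)/β = 59.6/10.9 = 5.468.
Mean = α/β = 60.6/10.9 = 5.560.
Mean > mode: the posterior has a right tail.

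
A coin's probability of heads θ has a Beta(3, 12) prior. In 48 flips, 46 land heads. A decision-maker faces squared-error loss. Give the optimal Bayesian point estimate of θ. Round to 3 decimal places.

Posterior: Beta(3+46, 12+2) = Beta(49, 14).
Mode = (49−1)/(49+14−2) = 48/61 = 0.787.
Mean = 49/(49+14) = 49/63 = 0.778.
Squared-error loss ⇒ the optimal estimator is the posterior mean.

0.778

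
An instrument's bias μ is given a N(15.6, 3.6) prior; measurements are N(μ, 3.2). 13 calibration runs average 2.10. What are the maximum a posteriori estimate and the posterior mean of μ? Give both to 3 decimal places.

Posterior for μ is Normal. Precision-weighted mean: (1/3.6·15.6 + 13/3.2·2.10) / (1/3.6 + 13/3.2) = 2.964.
A Normal posterior is symmetric, so mode = mean.

μ_MAP = 2.964, E[μ|data] = 2.964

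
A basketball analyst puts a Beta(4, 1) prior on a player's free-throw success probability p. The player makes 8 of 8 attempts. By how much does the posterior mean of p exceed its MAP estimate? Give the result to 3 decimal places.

-0.077

Posterior: Beta(4+8, 1+0) = Beta(12, 1).
Since β = 1 ≤ 1 and α > 1, the Beta density is monotone increasing on [0,1]; the mode is at 1.
Mean = 12/(12+1) = 0.923.
Difference = 0.923 − 1.000 = -0.077.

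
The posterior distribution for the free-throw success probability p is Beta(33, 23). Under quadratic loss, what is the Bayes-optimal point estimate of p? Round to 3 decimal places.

0.589

Mode = (33−1)/(33+23−2) = 32/54 = 0.593.
Mean = 33/(33+23) = 33/56 = 0.589.
Quadratic loss ⇒ the optimal estimator is the posterior mean.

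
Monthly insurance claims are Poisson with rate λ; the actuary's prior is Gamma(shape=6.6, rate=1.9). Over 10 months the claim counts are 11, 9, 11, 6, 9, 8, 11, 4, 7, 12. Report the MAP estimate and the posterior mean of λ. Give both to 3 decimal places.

Σ counts = 88. Posterior: Gamma(shape = 6.6+88 = 94.6, rate = 1.9+10 = 11.9).
Mode = (α−1)/β = 93.6/11.9 = 7.866.
Mean = α/β = 94.6/11.9 = 7.950.

λ_MAP = 7.866, E[λ|data] = 7.950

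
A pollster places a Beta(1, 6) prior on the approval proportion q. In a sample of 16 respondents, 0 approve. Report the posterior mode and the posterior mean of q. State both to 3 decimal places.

Posterior: Beta(1+0, 6+16) = Beta(1, 22).
Since α = 1 ≤ 1 and β > 1, the Beta density is monotone decreasing on [0,1]; the mode is at 0.
Mean = 1/(1+22) = 0.043.

posterior mode = 0.000, posterior mean = 0.043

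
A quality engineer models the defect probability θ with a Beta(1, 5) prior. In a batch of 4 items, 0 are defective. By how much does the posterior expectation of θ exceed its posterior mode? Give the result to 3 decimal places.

Posterior: Beta(1+0, 5+4) = Beta(1, 9).
Since α = 1 ≤ 1 and β > 1, the Beta density is monotone decreasing on [0,1]; the mode is at 0.
Mean = 1/(1+9) = 0.100.
Difference = 0.100 − 0.000 = 0.100.
Mean > mode: the posterior has a right tail.

0.100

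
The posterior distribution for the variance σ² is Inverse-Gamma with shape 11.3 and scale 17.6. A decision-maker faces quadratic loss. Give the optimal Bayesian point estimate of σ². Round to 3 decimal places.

1.709

Mode = β/(α+1) = 17.6/12.3 = 1.431.
Mean = β/(α−1) = 17.6/10.3 = 1.709.
Quadratic loss ⇒ the optimal estimator is the posterior mean.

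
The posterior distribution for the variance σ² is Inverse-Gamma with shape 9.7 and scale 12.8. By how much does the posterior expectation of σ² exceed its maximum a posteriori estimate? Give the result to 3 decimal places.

Mode = β/(α+1) = 12.8/10.7 = 1.196.
Mean = β/(α−1) = 12.8/8.7 = 1.471.
Difference = 1.471 − 1.196 = 0.275.

0.275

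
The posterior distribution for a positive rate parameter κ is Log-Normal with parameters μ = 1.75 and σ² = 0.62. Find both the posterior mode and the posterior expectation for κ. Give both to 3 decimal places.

κ_MAP = 3.096, E[κ|data] = 7.846

Mode = exp(μ − σ²) = exp(1.13) = 3.096.
Mean = exp(μ + σ²/2) = exp(2.060) = 7.846.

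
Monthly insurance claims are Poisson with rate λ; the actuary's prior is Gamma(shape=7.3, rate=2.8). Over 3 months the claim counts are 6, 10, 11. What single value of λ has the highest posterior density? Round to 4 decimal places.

5.7414

Σ counts = 27. Posterior: Gamma(shape = 7.3+27 = 34.3, rate = 2.8+3 = 5.8).
Mode = (α−1)/β = 33.3/5.8 = 5.7414.
Mean = α/β = 34.3/5.8 = 5.9138.
This is the posterior mode — the MAP estimate.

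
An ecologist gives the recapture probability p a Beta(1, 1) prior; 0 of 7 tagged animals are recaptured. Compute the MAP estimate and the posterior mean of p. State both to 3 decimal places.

Posterior: Beta(1+0, 1+7) = Beta(1, 8).
Since α = 1 ≤ 1 and β > 1, the Beta density is monotone decreasing on [0,1]; the mode is at 0.
Mean = 1/(1+8) = 0.111.
Mean > mode: the posterior has a right tail.

p_MAP = 0.000, E[p|data] = 0.111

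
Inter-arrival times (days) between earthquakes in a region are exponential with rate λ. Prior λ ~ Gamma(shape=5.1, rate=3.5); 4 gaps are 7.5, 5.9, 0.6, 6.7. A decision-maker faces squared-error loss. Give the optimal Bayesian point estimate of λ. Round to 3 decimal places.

0.376

Σ times = 20.7. Posterior: Gamma(shape = 5.1+4 = 9.1, rate = 3.5+20.7 = 24.2).
Mode = (α−1)/β = 8.1/24.2 = 0.335.
Mean = α/β = 9.1/24.2 = 0.376.
Squared-error loss ⇒ the optimal estimator is the posterior mean.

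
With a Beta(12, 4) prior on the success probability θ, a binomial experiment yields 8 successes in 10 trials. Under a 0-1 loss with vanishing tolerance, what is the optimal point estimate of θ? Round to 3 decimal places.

0.792

Posterior: Beta(12+8, 4+2) = Beta(20, 6).
Mode = (20−1)/(20+6−2) = 19/24 = 0.792.
Mean = 20/(20+6) = 20/26 = 0.769.
This is the posterior mode — the MAP estimate.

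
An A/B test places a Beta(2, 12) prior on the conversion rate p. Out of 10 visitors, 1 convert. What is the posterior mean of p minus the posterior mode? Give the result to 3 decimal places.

0.034

Posterior: Beta(2+1, 12+9) = Beta(3, 21).
Mode = (3−1)/(3+21−2) = 2/22 = 0.091.
Mean = 3/(3+21) = 3/24 = 0.125.
Difference = 0.125 − 0.091 = 0.034.
The posterior is right-skewed, so the mean exceeds the mode.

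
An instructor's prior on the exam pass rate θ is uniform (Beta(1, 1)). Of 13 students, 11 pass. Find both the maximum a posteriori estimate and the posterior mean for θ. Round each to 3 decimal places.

maximum a posteriori estimate = 0.846, posterior mean = 0.800

Posterior: Beta(1+11, 1+2) = Beta(12, 3).
Mode = (12−1)/(12+3−2) = 11/13 = 0.846.
With a flat prior the MAP equals the MLE, 11/13.
Mean = 12/(12+3) = 12/15 = 0.800.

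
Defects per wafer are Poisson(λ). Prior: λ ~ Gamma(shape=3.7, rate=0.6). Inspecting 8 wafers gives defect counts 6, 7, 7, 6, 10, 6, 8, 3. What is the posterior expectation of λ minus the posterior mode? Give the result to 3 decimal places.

Σ counts = 53. Posterior: Gamma(shape = 3.7+53 = 56.7, rate = 0.6+8 = 8.6).
Mode = (α−1)/β = 55.7/8.6 = 6.477.
Mean = α/β = 56.7/8.6 = 6.593.
Difference = 6.593 − 6.477 = 0.116.
The posterior is right-skewed, so the mean exceeds the mode.

0.116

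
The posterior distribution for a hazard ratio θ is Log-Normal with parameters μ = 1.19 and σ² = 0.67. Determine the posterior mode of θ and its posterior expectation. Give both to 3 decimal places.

Mode = exp(μ − σ²) = exp(0.52) = 1.682.
Mean = exp(μ + σ²/2) = exp(1.525) = 4.595.
The posterior is right-skewed, so the mean exceeds the mode.

MAP = 1.682, posterior mean = 4.595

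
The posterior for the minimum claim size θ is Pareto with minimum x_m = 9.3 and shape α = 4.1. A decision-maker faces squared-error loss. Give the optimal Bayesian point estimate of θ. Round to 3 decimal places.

12.300

The Pareto density is strictly decreasing on [x_m, ∞), so the mode is x_m = 9.300.
Mean = α·x_m/(α−1) = 4.1·9.3/3.1 = 12.300.
Squared-error loss ⇒ the optimal estimator is the posterior mean.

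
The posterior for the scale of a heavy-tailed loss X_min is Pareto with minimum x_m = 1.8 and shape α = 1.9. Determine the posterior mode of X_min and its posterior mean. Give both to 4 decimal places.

posterior mode = 1.8000, posterior mean = 3.8000

The Pareto density is strictly decreasing on [x_m, ∞), so the mode is x_m = 1.8000.
Mean = α·x_m/(α−1) = 1.9·1.8/0.9 = 3.8000.
The posterior is right-skewed, so the mean exceeds the mode.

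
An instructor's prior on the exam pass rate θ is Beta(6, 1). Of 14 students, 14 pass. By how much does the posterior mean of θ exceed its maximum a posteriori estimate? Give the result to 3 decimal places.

Posterior: Beta(6+14, 1+0) = Beta(20, 1).
Since β = 1 ≤ 1 and α > 1, the Beta density is monotone increasing on [0,1]; the mode is at 1.
Mean = 20/(20+1) = 0.952.
Difference = 0.952 − 1.000 = -0.048.

-0.048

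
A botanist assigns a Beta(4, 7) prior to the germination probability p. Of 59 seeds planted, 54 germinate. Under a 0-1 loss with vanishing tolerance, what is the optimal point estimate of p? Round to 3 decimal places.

Posterior: Beta(4+54, 7+5) = Beta(58, 12).
Mode = (58−1)/(58+12−2) = 57/68 = 0.838.
Mean = 58/(58+12) = 58/70 = 0.829.
This is the posterior mode — the MAP estimate.

0.838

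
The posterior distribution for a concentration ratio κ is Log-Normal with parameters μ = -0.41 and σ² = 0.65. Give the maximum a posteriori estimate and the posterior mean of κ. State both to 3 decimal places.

MAP: 0.346. Posterior mean: 0.919.

Mode = exp(μ − σ²) = exp(-1.06) = 0.346.
Mean = exp(μ + σ²/2) = exp(-0.085) = 0.919.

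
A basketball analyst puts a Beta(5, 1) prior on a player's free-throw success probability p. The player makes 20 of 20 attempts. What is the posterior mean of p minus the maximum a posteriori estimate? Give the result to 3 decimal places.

Posterior: Beta(5+20, 1+0) = Beta(25, 1).
Since β = 1 ≤ 1 and α > 1, the Beta density is monotone increasing on [0,1]; the mode is at 1.
Mean = 25/(25+1) = 0.962.
Difference = 0.962 − 1.000 = -0.038.

-0.038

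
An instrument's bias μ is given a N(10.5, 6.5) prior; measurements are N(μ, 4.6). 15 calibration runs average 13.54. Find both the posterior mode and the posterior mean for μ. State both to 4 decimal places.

Posterior for μ is Normal. Precision-weighted mean: (1/6.5·10.5 + 15/4.6·13.54) / (1/6.5 + 15/4.6) = 13.4030.
A Normal posterior is symmetric, so mode = mean.

posterior mode = 13.4030, posterior mean = 13.4030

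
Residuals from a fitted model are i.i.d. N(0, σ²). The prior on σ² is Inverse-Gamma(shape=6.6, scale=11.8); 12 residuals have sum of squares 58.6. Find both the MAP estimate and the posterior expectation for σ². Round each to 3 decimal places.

MAP estimate = 3.022, posterior expectation = 3.543

Posterior: Inverse-Gamma(shape = 6.6+12/2 = 12.6, scale = 11.8+58.6/2 = 41.1).
Mode = β/(α+1) = 41.1/13.6 = 3.022.
Mean = β/(α−1) = 41.1/11.6 = 3.543.
Right-skewed posterior ⇒ mode < mean.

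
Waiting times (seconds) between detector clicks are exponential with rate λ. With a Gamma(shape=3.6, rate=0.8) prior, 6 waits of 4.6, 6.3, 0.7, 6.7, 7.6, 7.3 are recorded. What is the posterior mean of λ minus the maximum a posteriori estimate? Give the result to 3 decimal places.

0.029

Σ times = 33.2. Posterior: Gamma(shape = 3.6+6 = 9.6, rate = 0.8+33.2 = 34.0).
Mode = (α−1)/β = 8.6/34.0 = 0.253.
Mean = α/β = 9.6/34.0 = 0.282.
Difference = 0.282 − 0.253 = 0.029.
Right-skewed posterior ⇒ mode < mean.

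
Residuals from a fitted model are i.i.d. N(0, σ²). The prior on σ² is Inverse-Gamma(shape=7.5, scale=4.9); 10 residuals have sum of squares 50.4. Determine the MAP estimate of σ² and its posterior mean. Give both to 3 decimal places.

Posterior: Inverse-Gamma(shape = 7.5+10/2 = 12.5, scale = 4.9+50.4/2 = 30.1).
Mode = β/(α+1) = 30.1/13.5 = 2.230.
Mean = β/(α−1) = 30.1/11.5 = 2.617.
The mean is pulled above the mode by the posterior's right skew.

MAP = 2.230, posterior mean = 2.617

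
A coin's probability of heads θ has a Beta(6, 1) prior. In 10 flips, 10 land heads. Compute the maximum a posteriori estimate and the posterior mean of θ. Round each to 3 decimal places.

Posterior: Beta(6+10, 1+0) = Beta(16, 1).
Since β = 1 ≤ 1 and α > 1, the Beta density is monotone increasing on [0,1]; the mode is at 1.
Mean = 16/(16+1) = 0.941.

MAP = 1.000; posterior mean = 0.941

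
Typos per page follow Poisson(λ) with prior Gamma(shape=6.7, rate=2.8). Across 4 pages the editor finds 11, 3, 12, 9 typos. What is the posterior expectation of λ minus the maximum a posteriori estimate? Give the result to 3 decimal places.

Σ counts = 35. Posterior: Gamma(shape = 6.7+35 = 41.7, rate = 2.8+4 = 6.8).
Mode = (α−1)/β = 40.7/6.8 = 5.985.
Mean = α/β = 41.7/6.8 = 6.132.
Difference = 6.132 − 5.985 = 0.147.
Mean > mode: the posterior has a right tail.

0.147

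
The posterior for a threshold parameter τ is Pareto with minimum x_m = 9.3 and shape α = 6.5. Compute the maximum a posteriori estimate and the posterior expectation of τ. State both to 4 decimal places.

MAP: 9.3000. Posterior mean: 10.9909.

The Pareto density is strictly decreasing on [x_m, ∞), so the mode is x_m = 9.3000.
Mean = α·x_m/(α−1) = 6.5·9.3/5.5 = 10.9909.
Right-skewed posterior ⇒ mode < mean.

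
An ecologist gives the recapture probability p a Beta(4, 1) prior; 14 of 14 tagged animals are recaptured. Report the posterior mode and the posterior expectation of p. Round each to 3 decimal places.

Posterior: Beta(4+14, 1+0) = Beta(18, 1).
Since β = 1 ≤ 1 and α > 1, the Beta density is monotone increasing on [0,1]; the mode is at 1.
Mean = 18/(18+1) = 0.947.
The posterior is left-skewed, so the mode exceeds the mean.

MAP: 1.000. Posterior mean: 0.947.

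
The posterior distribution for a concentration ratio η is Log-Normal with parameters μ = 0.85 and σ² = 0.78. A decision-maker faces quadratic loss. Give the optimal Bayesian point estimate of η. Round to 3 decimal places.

3.456

Mode = exp(μ − σ²) = exp(0.07) = 1.073.
Mean = exp(μ + σ²/2) = exp(1.240) = 3.456.
Quadratic loss ⇒ the optimal estimator is the posterior mean.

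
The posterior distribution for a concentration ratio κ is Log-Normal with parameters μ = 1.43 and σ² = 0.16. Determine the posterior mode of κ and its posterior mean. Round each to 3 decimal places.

Mode = exp(μ − σ²) = exp(1.27) = 3.561.
Mean = exp(μ + σ²/2) = exp(1.510) = 4.527.

posterior mode = 3.561, posterior mean = 4.527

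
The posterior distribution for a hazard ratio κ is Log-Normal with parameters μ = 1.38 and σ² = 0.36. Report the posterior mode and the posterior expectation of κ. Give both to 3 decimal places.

Mode = exp(μ − σ²) = exp(1.02) = 2.773.
Mean = exp(μ + σ²/2) = exp(1.560) = 4.759.
The mean is pulled above the mode by the posterior's right skew.

posterior mode = 2.773, posterior expectation = 4.759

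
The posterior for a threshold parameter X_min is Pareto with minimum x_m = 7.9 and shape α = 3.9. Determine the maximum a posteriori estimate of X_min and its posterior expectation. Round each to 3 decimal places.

MAP: 7.900. Posterior mean: 10.624.

The Pareto density is strictly decreasing on [x_m, ∞), so the mode is x_m = 7.900.
Mean = α·x_m/(α−1) = 3.9·7.9/2.9 = 10.624.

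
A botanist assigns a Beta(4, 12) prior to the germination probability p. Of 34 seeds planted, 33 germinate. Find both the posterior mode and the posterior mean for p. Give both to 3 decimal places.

MAP: 0.750. Posterior mean: 0.740.

Posterior: Beta(4+33, 12+1) = Beta(37, 13).
Mode = (37−1)/(37+13−2) = 36/48 = 0.750.
Mean = 37/(37+13) = 37/50 = 0.740.
The posterior is left-skewed, so the mode exceeds the mean.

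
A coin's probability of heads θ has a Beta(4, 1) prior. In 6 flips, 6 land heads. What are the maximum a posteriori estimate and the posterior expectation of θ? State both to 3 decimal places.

MAP: 1.000. Posterior mean: 0.909.

Posterior: Beta(4+6, 1+0) = Beta(10, 1).
Since β = 1 ≤ 1 and α > 1, the Beta density is monotone increasing on [0,1]; the mode is at 1.
Mean = 10/(10+1) = 0.909.
The mean is pulled below the mode by the posterior's left skew.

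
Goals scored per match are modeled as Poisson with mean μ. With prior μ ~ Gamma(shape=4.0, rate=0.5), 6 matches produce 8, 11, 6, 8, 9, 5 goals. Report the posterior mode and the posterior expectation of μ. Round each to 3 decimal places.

μ_MAP = 7.692, E[μ|data] = 7.846

Σ counts = 47. Posterior: Gamma(shape = 4.0+47 = 51.0, rate = 0.5+6 = 6.5).
Mode = (α−1)/β = 50.0/6.5 = 7.692.
Mean = α/β = 51.0/6.5 = 7.846.
The mean is pulled above the mode by the posterior's right skew.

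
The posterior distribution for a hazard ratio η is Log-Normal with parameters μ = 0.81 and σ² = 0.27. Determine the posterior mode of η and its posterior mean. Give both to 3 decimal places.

Mode = exp(μ − σ²) = exp(0.54) = 1.716.
Mean = exp(μ + σ²/2) = exp(0.945) = 2.573.
Mean > mode: the posterior has a right tail.

posterior mode = 1.716, posterior mean = 2.573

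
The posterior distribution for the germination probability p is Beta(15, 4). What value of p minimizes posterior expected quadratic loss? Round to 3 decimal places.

0.789

Mode = (15−1)/(15+4−2) = 14/17 = 0.824.
Mean = 15/(15+4) = 15/19 = 0.789.
Quadratic loss ⇒ the optimal estimator is the posterior mean.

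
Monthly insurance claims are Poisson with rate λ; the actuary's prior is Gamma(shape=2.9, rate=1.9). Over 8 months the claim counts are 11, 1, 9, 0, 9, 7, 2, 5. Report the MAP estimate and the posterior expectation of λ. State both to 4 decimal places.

λ_MAP = 4.6364, E[λ|data] = 4.7374

Σ counts = 44. Posterior: Gamma(shape = 2.9+44 = 46.9, rate = 1.9+8 = 9.9).
Mode = (α−1)/β = 45.9/9.9 = 4.6364.
Mean = α/β = 46.9/9.9 = 4.7374.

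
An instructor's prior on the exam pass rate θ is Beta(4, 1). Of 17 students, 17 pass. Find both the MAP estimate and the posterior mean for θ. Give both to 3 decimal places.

Posterior: Beta(4+17, 1+0) = Beta(21, 1).
Since β = 1 ≤ 1 and α > 1, the Beta density is monotone increasing on [0,1]; the mode is at 1.
Mean = 21/(21+1) = 0.955.
The posterior is left-skewed, so the mode exceeds the mean.

MAP: 1.000. Posterior mean: 0.955.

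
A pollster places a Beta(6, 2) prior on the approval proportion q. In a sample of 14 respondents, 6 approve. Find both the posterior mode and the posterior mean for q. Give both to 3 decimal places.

Posterior: Beta(6+6, 2+8) = Beta(12, 10).
Mode = (12−1)/(12+10−2) = 11/20 = 0.550.
Mean = 12/(12+10) = 12/22 = 0.545.

q_MAP = 0.550, E[q|data] = 0.545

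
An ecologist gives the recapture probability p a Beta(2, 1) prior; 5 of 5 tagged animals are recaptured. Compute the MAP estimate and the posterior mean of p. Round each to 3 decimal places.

Posterior: Beta(2+5, 1+0) = Beta(7, 1).
Since β = 1 ≤ 1 and α > 1, the Beta density is monotone increasing on [0,1]; the mode is at 1.
Mean = 7/(7+1) = 0.875.
The posterior is left-skewed, so the mode exceeds the mean.

MAP = 1.000; posterior mean = 0.875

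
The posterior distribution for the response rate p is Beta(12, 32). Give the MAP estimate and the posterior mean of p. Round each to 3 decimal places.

Mode = (12−1)/(12+32−2) = 11/42 = 0.262.
Mean = 12/(12+32) = 12/44 = 0.273.
The mean is pulled above the mode by the posterior's right skew.

MAP estimate = 0.262, posterior mean = 0.273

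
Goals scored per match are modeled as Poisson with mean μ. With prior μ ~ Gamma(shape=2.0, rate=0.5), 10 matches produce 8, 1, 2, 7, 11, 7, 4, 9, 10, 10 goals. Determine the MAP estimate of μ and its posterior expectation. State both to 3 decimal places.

Σ counts = 69. Posterior: Gamma(shape = 2.0+69 = 71.0, rate = 0.5+10 = 10.5).
Mode = (α−1)/β = 70.0/10.5 = 6.667.
Mean = α/β = 71.0/10.5 = 6.762.
Mean > mode: the posterior has a right tail.

μ_MAP = 6.667, E[μ|data] = 6.762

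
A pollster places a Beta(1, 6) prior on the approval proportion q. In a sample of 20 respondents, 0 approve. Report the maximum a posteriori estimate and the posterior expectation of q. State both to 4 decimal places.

maximum a posteriori estimate = 0.0000, posterior expectation = 0.0370

Posterior: Beta(1+0, 6+20) = Beta(1, 26).
Since α = 1 ≤ 1 and β > 1, the Beta density is monotone decreasing on [0,1]; the mode is at 0.
Mean = 1/(1+26) = 0.0370.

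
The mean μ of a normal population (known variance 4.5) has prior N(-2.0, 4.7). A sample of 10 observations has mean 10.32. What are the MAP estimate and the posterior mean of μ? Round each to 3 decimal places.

MAP = 9.243, posterior mean = 9.243

Posterior for μ is Normal. Precision-weighted mean: (1/4.7·-2.0 + 10/4.5·10.32) / (1/4.7 + 10/4.5) = 9.243.
A Normal posterior is symmetric, so mode = mean.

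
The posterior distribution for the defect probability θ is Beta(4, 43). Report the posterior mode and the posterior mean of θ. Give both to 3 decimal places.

Mode = (4−1)/(4+43−2) = 3/45 = 0.067.
Mean = 4/(4+43) = 4/47 = 0.085.

θ_MAP = 0.067, E[θ|data] = 0.085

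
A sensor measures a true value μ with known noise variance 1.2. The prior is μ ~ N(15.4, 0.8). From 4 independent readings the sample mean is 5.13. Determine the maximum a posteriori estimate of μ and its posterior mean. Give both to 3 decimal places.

Posterior for μ is Normal. Precision-weighted mean: (1/0.8·15.4 + 4/1.2·5.13) / (1/0.8 + 4/1.2) = 7.931.
A Normal posterior is symmetric, so mode = mean.

MAP = 7.931, posterior mean = 7.931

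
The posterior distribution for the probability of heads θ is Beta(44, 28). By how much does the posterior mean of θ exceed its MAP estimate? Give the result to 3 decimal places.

Mode = (44−1)/(44+28−2) = 43/70 = 0.614.
Mean = 44/(44+28) = 44/72 = 0.611.
Difference = 0.611 − 0.614 = -0.003.
Left-skewed posterior ⇒ mean < mode.

-0.003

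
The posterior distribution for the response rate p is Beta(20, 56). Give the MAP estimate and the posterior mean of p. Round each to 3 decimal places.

MAP = 0.257; posterior mean = 0.263

Mode = (20−1)/(20+56−2) = 19/74 = 0.257.
Mean = 20/(20+56) = 20/76 = 0.263.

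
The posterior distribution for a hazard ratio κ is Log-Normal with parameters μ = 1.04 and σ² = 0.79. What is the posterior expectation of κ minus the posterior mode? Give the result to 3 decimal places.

2.916

Mode = exp(μ − σ²) = exp(0.25) = 1.284.
Mean = exp(μ + σ²/2) = exp(1.435) = 4.200.
Difference = 4.200 − 1.284 = 2.916.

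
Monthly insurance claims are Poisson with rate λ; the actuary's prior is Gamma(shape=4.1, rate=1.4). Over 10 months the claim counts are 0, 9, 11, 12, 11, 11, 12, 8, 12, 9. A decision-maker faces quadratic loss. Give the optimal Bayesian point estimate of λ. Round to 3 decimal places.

Σ counts = 95. Posterior: Gamma(shape = 4.1+95 = 99.1, rate = 1.4+10 = 11.4).
Mode = (α−1)/β = 98.1/11.4 = 8.605.
Mean = α/β = 99.1/11.4 = 8.693.
Quadratic loss ⇒ the optimal estimator is the posterior mean.

8.693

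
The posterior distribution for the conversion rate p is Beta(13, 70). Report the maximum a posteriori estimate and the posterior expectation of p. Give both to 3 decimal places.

Mode = (13−1)/(13+70−2) = 12/81 = 0.148.
Mean = 13/(13+70) = 13/83 = 0.157.
The mean is pulled above the mode by the posterior's right skew.

maximum a posteriori estimate = 0.148, posterior expectation = 0.157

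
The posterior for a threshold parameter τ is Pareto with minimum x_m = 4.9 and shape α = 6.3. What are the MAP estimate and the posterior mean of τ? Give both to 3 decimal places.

τ_MAP = 4.900, E[τ|data] = 5.825

The Pareto density is strictly decreasing on [x_m, ∞), so the mode is x_m = 4.900.
Mean = α·x_m/(α−1) = 6.3·4.9/5.3 = 5.825.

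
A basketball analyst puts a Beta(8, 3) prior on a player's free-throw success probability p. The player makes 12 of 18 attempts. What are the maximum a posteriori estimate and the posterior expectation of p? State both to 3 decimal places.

MAP: 0.704. Posterior mean: 0.690.

Posterior: Beta(8+12, 3+6) = Beta(20, 9).
Mode = (20−1)/(20+9−2) = 19/27 = 0.704.
Mean = 20/(20+9) = 20/29 = 0.690.
Left-skewed posterior ⇒ mean < mode.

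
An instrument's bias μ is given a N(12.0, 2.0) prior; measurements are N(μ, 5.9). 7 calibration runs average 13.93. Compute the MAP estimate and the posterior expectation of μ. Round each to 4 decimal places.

μ_MAP = 13.3578, E[μ|data] = 13.3578

Posterior for μ is Normal. Precision-weighted mean: (1/2.0·12.0 + 7/5.9·13.93) / (1/2.0 + 7/5.9) = 13.3578.
A Normal posterior is symmetric, so mode = mean.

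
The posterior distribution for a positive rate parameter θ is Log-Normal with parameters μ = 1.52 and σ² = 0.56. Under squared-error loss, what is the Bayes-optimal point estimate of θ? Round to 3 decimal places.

6.050

Mode = exp(μ − σ²) = exp(0.96) = 2.612.
Mean = exp(μ + σ²/2) = exp(1.800) = 6.050.
Squared-error loss ⇒ the optimal estimator is the posterior mean.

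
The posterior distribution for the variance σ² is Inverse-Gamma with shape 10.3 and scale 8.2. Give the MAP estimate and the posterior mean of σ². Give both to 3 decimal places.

MAP = 0.726; posterior mean = 0.882

Mode = β/(α+1) = 8.2/11.3 = 0.726.
Mean = β/(α−1) = 8.2/9.3 = 0.882.
Right-skewed posterior ⇒ mode < mean.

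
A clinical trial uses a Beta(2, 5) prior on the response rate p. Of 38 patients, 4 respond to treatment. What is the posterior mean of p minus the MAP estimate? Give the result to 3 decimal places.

0.017

Posterior: Beta(2+4, 5+34) = Beta(6, 39).
Mode = (6−1)/(6+39−2) = 5/43 = 0.116.
Mean = 6/(6+39) = 6/45 = 0.133.
Difference = 0.133 − 0.116 = 0.017.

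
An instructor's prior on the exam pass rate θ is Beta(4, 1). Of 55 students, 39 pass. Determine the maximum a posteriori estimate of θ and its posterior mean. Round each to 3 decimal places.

Posterior: Beta(4+39, 1+16) = Beta(43, 17).
Mode = (43−1)/(43+17−2) = 42/58 = 0.724.
Mean = 43/(43+17) = 43/60 = 0.717.
The posterior is left-skewed, so the mode exceeds the mean.

θ_MAP = 0.724, E[θ|data] = 0.717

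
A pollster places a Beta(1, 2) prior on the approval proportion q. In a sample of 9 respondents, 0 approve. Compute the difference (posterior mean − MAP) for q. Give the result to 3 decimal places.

0.083

Posterior: Beta(1+0, 2+9) = Beta(1, 11).
Since α = 1 ≤ 1 and β > 1, the Beta density is monotone decreasing on [0,1]; the mode is at 0.
Mean = 1/(1+11) = 0.083.
Difference = 0.083 − 0.000 = 0.083.
The posterior is right-skewed, so the mean exceeds the mode.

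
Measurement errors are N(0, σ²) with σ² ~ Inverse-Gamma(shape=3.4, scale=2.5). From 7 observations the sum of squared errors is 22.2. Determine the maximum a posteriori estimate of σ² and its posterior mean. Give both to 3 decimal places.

MAP = 1.722, posterior mean = 2.305

Posterior: Inverse-Gamma(shape = 3.4+7/2 = 6.9, scale = 2.5+22.2/2 = 13.6).
Mode = β/(α+1) = 13.6/7.9 = 1.722.
Mean = β/(α−1) = 13.6/5.9 = 2.305.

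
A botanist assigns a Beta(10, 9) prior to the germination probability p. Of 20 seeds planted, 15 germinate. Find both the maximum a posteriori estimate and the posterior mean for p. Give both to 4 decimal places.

Posterior: Beta(10+15, 9+5) = Beta(25, 14).
Mode = (25−1)/(25+14−2) = 24/37 = 0.6486.
Mean = 25/(25+14) = 25/39 = 0.6410.

MAP = 0.6486, posterior mean = 0.6410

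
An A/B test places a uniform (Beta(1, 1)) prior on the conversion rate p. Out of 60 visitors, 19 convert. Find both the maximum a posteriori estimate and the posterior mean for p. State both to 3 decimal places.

maximum a posteriori estimate = 0.317, posterior mean = 0.323

Posterior: Beta(1+19, 1+41) = Beta(20, 42).
Mode = (20−1)/(20+42−2) = 19/60 = 0.317.
Mean = 20/(20+42) = 20/62 = 0.323.
The mean is pulled above the mode by the posterior's right skew.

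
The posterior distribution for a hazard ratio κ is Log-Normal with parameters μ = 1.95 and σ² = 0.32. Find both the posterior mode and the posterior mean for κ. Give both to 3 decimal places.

posterior mode = 5.104, posterior mean = 8.248

Mode = exp(μ − σ²) = exp(1.63) = 5.104.
Mean = exp(μ + σ²/2) = exp(2.110) = 8.248.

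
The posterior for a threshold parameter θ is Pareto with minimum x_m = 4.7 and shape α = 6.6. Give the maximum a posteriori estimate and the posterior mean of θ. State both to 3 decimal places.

MAP = 4.700, posterior mean = 5.539

The Pareto density is strictly decreasing on [x_m, ∞), so the mode is x_m = 4.700.
Mean = α·x_m/(α−1) = 6.6·4.7/5.6 = 5.539.
The mean is pulled above the mode by the posterior's right skew.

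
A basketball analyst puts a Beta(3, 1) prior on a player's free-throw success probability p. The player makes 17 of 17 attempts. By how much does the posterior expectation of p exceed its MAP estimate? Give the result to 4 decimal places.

-0.0476

Posterior: Beta(3+17, 1+0) = Beta(20, 1).
Since β = 1 ≤ 1 and α > 1, the Beta density is monotone increasing on [0,1]; the mode is at 1.
Mean = 20/(20+1) = 0.9524.
Difference = 0.9524 − 1.0000 = -0.0476.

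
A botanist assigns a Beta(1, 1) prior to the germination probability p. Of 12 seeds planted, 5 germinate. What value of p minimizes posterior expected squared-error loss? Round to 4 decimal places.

Posterior: Beta(1+5, 1+7) = Beta(6, 8).
Mode = (6−1)/(6+8−2) = 5/12 = 0.4167.
With a flat prior the MAP equals the MLE, 5/12.
Mean = 6/(6+8) = 6/14 = 0.4286.
Squared-error loss ⇒ the optimal estimator is the posterior mean.

0.4286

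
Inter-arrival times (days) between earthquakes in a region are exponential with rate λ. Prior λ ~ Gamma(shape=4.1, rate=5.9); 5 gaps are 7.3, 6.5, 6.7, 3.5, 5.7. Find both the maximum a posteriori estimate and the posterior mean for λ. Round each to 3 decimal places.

MAP = 0.228; posterior mean = 0.256

Σ times = 29.7. Posterior: Gamma(shape = 4.1+5 = 9.1, rate = 5.9+29.7 = 35.6).
Mode = (α−1)/β = 8.1/35.6 = 0.228.
Mean = α/β = 9.1/35.6 = 0.256.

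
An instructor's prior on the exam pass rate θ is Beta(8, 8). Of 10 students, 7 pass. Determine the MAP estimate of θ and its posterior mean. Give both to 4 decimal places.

Posterior: Beta(8+7, 8+3) = Beta(15, 11).
Mode = (15−1)/(15+11−2) = 14/24 = 0.5833.
Mean = 15/(15+11) = 15/26 = 0.5769.
The posterior is left-skewed, so the mode exceeds the mean.

MAP estimate = 0.5833, posterior mean = 0.5769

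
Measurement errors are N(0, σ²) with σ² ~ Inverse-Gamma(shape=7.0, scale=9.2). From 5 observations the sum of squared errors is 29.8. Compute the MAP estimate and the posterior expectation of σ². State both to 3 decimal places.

MAP: 2.295. Posterior mean: 2.835.

Posterior: Inverse-Gamma(shape = 7.0+5/2 = 9.5, scale = 9.2+29.8/2 = 24.1).
Mode = β/(α+1) = 24.1/10.5 = 2.295.
Mean = β/(α−1) = 24.1/8.5 = 2.835.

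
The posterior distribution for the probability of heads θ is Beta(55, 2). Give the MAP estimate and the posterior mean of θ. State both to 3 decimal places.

Mode = (55−1)/(55+2−2) = 54/55 = 0.982.
Mean = 55/(55+2) = 55/57 = 0.965.

θ_MAP = 0.982, E[θ|data] = 0.965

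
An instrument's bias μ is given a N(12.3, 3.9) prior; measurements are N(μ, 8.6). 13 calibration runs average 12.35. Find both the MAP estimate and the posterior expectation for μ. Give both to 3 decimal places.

MAP estimate = 12.343, posterior expectation = 12.343

Posterior for μ is Normal. Precision-weighted mean: (1/3.9·12.3 + 13/8.6·12.35) / (1/3.9 + 13/8.6) = 12.343.
A Normal posterior is symmetric, so mode = mean.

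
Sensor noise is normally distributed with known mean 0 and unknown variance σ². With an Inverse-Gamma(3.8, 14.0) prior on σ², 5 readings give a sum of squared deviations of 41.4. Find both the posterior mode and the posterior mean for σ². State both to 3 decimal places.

Posterior: Inverse-Gamma(shape = 3.8+5/2 = 6.3, scale = 14.0+41.4/2 = 34.7).
Mode = β/(α+1) = 34.7/7.3 = 4.753.
Mean = β/(α−1) = 34.7/5.3 = 6.547.
The posterior is right-skewed, so the mean exceeds the mode.

MAP: 4.753. Posterior mean: 6.547.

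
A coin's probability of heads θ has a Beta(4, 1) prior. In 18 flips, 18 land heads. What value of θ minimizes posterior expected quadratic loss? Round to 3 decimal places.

Posterior: Beta(4+18, 1+0) = Beta(22, 1).
Since β = 1 ≤ 1 and α > 1, the Beta density is monotone increasing on [0,1]; the mode is at 1.
Mean = 22/(22+1) = 0.957.
Quadratic loss ⇒ the optimal estimator is the posterior mean.

0.957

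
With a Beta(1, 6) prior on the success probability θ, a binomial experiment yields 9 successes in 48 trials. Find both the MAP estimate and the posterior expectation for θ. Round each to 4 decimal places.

Posterior: Beta(1+9, 6+39) = Beta(10, 45).
Mode = (10−1)/(10+45−2) = 9/53 = 0.1698.
Mean = 10/(10+45) = 10/55 = 0.1818.

MAP estimate = 0.1698, posterior expectation = 0.1818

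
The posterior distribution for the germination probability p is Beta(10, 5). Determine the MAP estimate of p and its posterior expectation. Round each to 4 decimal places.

MAP = 0.6923, posterior mean = 0.6667

Mode = (10−1)/(10+5−2) = 9/13 = 0.6923.
Mean = 10/(10+5) = 10/15 = 0.6667.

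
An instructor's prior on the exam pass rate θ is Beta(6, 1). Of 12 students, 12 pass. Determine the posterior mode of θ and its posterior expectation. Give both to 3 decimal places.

Posterior: Beta(6+12, 1+0) = Beta(18, 1).
Since β = 1 ≤ 1 and α > 1, the Beta density is monotone increasing on [0,1]; the mode is at 1.
Mean = 18/(18+1) = 0.947.
The mean is pulled below the mode by the posterior's left skew.

posterior mode = 1.000, posterior expectation = 0.947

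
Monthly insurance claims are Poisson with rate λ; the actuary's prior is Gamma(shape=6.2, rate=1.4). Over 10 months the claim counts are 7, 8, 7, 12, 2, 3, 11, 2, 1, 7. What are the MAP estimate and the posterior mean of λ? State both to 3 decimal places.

λ_MAP = 5.719, E[λ|data] = 5.807

Σ counts = 60. Posterior: Gamma(shape = 6.2+60 = 66.2, rate = 1.4+10 = 11.4).
Mode = (α−1)/β = 65.2/11.4 = 5.719.
Mean = α/β = 66.2/11.4 = 5.807.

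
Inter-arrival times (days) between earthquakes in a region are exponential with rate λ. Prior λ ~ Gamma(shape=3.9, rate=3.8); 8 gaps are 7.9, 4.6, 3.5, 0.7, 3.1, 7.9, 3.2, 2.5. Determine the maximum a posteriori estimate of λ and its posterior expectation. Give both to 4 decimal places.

Σ times = 33.4. Posterior: Gamma(shape = 3.9+8 = 11.9, rate = 3.8+33.4 = 37.2).
Mode = (α−1)/β = 10.9/37.2 = 0.2930.
Mean = α/β = 11.9/37.2 = 0.3199.
Mean > mode: the posterior has a right tail.

MAP: 0.2930. Posterior mean: 0.3199.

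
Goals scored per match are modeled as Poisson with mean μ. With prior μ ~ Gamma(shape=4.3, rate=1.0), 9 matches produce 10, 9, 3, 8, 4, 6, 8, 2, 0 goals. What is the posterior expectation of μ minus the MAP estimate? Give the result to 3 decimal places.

0.100

Σ counts = 50. Posterior: Gamma(shape = 4.3+50 = 54.3, rate = 1.0+9 = 10.0).
Mode = (α−1)/β = 53.3/10.0 = 5.330.
Mean = α/β = 54.3/10.0 = 5.430.
Difference = 5.430 − 5.330 = 0.100.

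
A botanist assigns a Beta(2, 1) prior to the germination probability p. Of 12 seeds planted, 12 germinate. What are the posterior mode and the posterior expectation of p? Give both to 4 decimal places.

Posterior: Beta(2+12, 1+0) = Beta(14, 1).
Since β = 1 ≤ 1 and α > 1, the Beta density is monotone increasing on [0,1]; the mode is at 1.
Mean = 14/(14+1) = 0.9333.
Left-skewed posterior ⇒ mean < mode.

MAP = 1.0000; posterior mean = 0.9333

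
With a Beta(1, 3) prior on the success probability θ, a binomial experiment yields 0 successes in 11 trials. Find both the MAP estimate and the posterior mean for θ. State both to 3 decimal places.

Posterior: Beta(1+0, 3+11) = Beta(1, 14).
Since α = 1 ≤ 1 and β > 1, the Beta density is monotone decreasing on [0,1]; the mode is at 0.
Mean = 1/(1+14) = 0.067.

MAP = 0.000; posterior mean = 0.067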